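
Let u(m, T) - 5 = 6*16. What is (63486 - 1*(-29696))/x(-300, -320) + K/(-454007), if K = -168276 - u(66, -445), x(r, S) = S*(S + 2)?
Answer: 29719661897/23099876160 ≈ 1.2866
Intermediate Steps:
u(m, T) = 101 (u(m, T) = 5 + 6*16 = 5 + 96 = 101)
x(r, S) = S*(2 + S)
K = -168377 (K = -168276 - 1*101 = -168276 - 101 = -168377)
(63486 - 1*(-29696))/x(-300, -320) + K/(-454007) = (63486 - 1*(-29696))/((-320*(2 - 320))) - 168377/(-454007) = (63486 + 29696)/((-320*(-318))) - 168377*(-1/454007) = 93182/101760 + 168377/454007 = 93182*(1/101760) + 168377/454007 = 46591/50880 + 168377/454007 = 29719661897/23099876160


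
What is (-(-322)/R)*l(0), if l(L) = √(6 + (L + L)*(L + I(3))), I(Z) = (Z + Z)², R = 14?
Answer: 23*√6 ≈ 56.338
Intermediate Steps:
I(Z) = 4*Z² (I(Z) = (2*Z)² = 4*Z²)
l(L) = √(6 + 2*L*(36 + L)) (l(L) = √(6 + (L + L)*(L + 4*3²)) = √(6 + (2*L)*(L + 4*9)) = √(6 + (2*L)*(L + 36)) = √(6 + (2*L)*(36 + L)) = √(6 + 2*L*(36 + L)))
(-(-322)/R)*l(0) = (-(-322)/14)*√(6 + 2*0² + 72*0) = (-(-322)/14)*√(6 + 2*0 + 0) = (-14*(-23/14))*√(6 + 0 + 0) = 23*√6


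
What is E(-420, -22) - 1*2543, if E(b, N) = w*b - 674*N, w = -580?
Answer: 255885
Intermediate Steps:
E(b, N) = -674*N - 580*b (E(b, N) = -580*b - 674*N = -674*N - 580*b)
E(-420, -22) - 1*2543 = (-674*(-22) - 580*(-420)) - 1*2543 = (14828 + 243600) - 2543 = 258428 - 2543 = 255885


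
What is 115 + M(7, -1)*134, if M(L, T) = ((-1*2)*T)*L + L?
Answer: 2929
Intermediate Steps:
M(L, T) = L - 2*L*T (M(L, T) = (-2*T)*L + L = -2*L*T + L = L - 2*L*T)
115 + M(7, -1)*134 = 115 + (7*(1 - 2*(-1)))*134 = 115 + (7*(1 + 2))*134 = 115 + (7*3)*134 = 115 + 21*134 = 115 + 2814 = 2929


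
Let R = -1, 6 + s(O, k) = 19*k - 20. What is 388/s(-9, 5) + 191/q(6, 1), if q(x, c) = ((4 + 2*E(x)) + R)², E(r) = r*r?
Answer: 731893/129375 ≈ 5.6571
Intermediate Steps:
s(O, k) = -26 + 19*k (s(O, k) = -6 + (19*k - 20) = -6 + (-20 + 19*k) = -26 + 19*k)
E(r) = r²
q(x, c) = (3 + 2*x²)² (q(x, c) = ((4 + 2*x²) - 1)² = (3 + 2*x²)²)
388/s(-9, 5) + 191/q(6, 1) = 388/(-26 + 19*5) + 191/((3 + 2*6²)²) = 388/(-26 + 95) + 191/((3 + 2*36)²) = 388/69 + 191/((3 + 72)²) = 388*(1/69) + 191/(75²) = 388/69 + 191/5625 = 731893/129375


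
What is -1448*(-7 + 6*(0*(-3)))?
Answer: 10136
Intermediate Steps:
-1448*(-7 + 6*(0*(-3))) = -1448*(-7 + 6*0) = -1448*(-7 + 0) = -1448*(-7) = 10136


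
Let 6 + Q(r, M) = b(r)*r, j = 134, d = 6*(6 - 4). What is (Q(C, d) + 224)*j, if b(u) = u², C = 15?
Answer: 481462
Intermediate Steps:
d = 12 (d = 6*2 = 12)
Q(r, M) = -6 + r³ (Q(r, M) = -6 + r²*r = -6 + r³)
(Q(C, d) + 224)*j = ((-6 + 15³) + 224)*134 = ((-6 + 3375) + 224)*134 = (3369 + 224)*134 = 3593*134 = 481462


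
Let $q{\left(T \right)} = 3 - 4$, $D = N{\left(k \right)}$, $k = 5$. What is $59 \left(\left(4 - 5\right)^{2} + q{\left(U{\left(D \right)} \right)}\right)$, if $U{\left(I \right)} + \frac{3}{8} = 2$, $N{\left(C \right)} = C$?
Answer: $0$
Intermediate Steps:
$D = 5$
$U{\left(I \right)} = \frac{13}{8}$ ($U{\left(I \right)} = - \frac{3}{8} + 2 = \frac{13}{8}$)
$q{\left(T \right)} = -1$
$59 \left(\left(4 - 5\right)^{2} + q{\left(U{\left(D \right)} \right)}\right) = 59 \left(\left(4 - 5\right)^{2} - 1\right) = 59 \left(\left(-1\right)^{2} - 1\right) = 59 \left(1 - 1\right) = 59 \cdot 0 = 0$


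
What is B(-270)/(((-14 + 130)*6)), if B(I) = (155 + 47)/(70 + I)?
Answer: -101/69600 ≈ -0.0014511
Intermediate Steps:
B(I) = 202/(70 + I)
B(-270)/(((-14 + 130)*6)) = (202/(70 - 270))/(((-14 + 130)*6)) = (202/(-200))/((116*6)) = (202*(-1/200))/696 = -101/100*1/696 = -101/69600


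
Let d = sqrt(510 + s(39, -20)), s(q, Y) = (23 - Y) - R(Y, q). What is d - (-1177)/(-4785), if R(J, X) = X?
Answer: -107/435 + sqrt(514) ≈ 22.426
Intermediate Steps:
s(q, Y) = 23 - Y - q (s(q, Y) = (23 - Y) - q = 23 - Y - q)
d = sqrt(514) (d = sqrt(510 + (23 - 1*(-20) - 1*39)) = sqrt(510 + (23 + 20 - 39)) = sqrt(510 + 4) = sqrt(514) ≈ 22.672)
d - (-1177)/(-4785) = sqrt(514) - (-1177)/(-4785) = sqrt(514) - (-1177)*(-1)/4785 = sqrt(514) - 1*107/435 = sqrt(514) - 107/435 = -107/435 + sqrt(514)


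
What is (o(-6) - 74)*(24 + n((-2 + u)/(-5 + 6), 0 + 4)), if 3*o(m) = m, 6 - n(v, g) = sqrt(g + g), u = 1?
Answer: -2280 + 152*sqrt(2) ≈ -2065.0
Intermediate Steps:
n(v, g) = 6 - sqrt(2)*sqrt(g) (n(v, g) = 6 - sqrt(g + g) = 6 - sqrt(2*g) = 6 - sqrt(2)*sqrt(g))
o(m) = m/3
(o(-6) - 74)*(24 + n((-2 + u)/(-5 + 6), 0 + 4)) = ((1/3)*(-6) - 74)*(24 + (6 - sqrt(2)*sqrt(0 + 4))) = (-2 - 74)*(24 + (6 - sqrt(2)*sqrt(4))) = -76*(24 + (6 - 1*sqrt(2)*2)) = -76*(24 + (6 - 2*sqrt(2))) = -76*(30 - 2*sqrt(2)) = -2280 + 152*sqrt(2)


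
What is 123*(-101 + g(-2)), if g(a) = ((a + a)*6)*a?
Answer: -6519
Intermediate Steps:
g(a) = 12*a**2 (g(a) = ((2*a)*6)*a = (12*a)*a = 12*a**2)
123*(-101 + g(-2)) = 123*(-101 + 12*(-2)**2) = 123*(-101 + 12*4) = 123*(-101 + 48) = 123*(-53) = -6519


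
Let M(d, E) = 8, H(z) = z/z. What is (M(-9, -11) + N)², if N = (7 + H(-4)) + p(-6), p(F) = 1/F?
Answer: 9025/36 ≈ 250.69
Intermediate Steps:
H(z) = 1
N = 47/6 (N = (7 + 1) + 1/(-6) = 8 - ⅙ = 47/6 ≈ 7.8333)
(M(-9, -11) + N)² = (8 + 47/6)² = (95/6)² = 9025/36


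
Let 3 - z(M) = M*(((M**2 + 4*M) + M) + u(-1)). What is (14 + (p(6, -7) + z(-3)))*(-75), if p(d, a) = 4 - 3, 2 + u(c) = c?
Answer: 675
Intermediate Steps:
u(c) = -2 + c
z(M) = 3 - M*(-3 + M**2 + 5*M) (z(M) = 3 - M*(((M**2 + 4*M) + M) + (-2 - 1)) = 3 - M*((M**2 + 5*M) - 3) = 3 - M*(-3 + M**2 + 5*M))
p(d, a) = 1
(14 + (p(6, -7) + z(-3)))*(-75) = (14 + (1 + (3 - 1*(-3)**3 - 5*(-3)**2 + 3*(-3))))*(-75) = (14 + (1 + (3 - 1*(-27) - 5*9 - 9)))*(-75) = (14 + (1 + (3 + 27 - 45 - 9)))*(-75) = (14 + (1 - 24))*(-75) = (14 - 23)*(-75) = -9*(-75) = 675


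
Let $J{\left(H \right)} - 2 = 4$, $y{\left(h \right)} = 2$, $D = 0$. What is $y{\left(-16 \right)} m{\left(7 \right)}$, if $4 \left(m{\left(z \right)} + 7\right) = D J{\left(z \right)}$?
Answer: $-14$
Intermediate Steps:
$J{\left(H \right)} = 6$ ($J{\left(H \right)} = 2 + 4 = 6$)
$m{\left(z \right)} = -7$ ($m{\left(z \right)} = -7 + \frac{0 \cdot 6}{4} = -7 + \frac{1}{4} \cdot 0 = -7 + 0 = -7$)
$y{\left(-16 \right)} m{\left(7 \right)} = 2 \left(-7\right) = -14$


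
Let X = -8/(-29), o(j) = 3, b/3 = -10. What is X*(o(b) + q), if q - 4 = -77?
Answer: -560/29 ≈ -19.310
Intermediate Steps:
b = -30 (b = 3*(-10) = -30)
X = 8/29 (X = -8*(-1/29) = 8/29 ≈ 0.27586)
q = -73 (q = 4 - 77 = -73)
X*(o(b) + q) = 8*(3 - 73)/29 = (8/29)*(-70) = -560/29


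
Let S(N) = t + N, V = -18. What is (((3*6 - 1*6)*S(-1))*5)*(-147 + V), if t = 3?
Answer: -19800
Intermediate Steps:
S(N) = 3 + N
(((3*6 - 1*6)*S(-1))*5)*(-147 + V) = (((3*6 - 1*6)*(3 - 1))*5)*(-147 - 18) = (((18 - 6)*2)*5)*(-165) = ((12*2)*5)*(-165) = (24*5)*(-165) = 120*(-165) = -19800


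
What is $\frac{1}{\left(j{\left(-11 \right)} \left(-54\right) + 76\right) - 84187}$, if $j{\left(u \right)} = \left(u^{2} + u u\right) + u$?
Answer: $- \frac{1}{96585} \approx -1.0354 \cdot 10^{-5}$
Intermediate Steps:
$j{\left(u \right)} = u + 2 u^{2}$ ($j{\left(u \right)} = \left(u^{2} + u^{2}\right) + u = 2 u^{2} + u = u + 2 u^{2}$)
$\frac{1}{\left(j{\left(-11 \right)} \left(-54\right) + 76\right) - 84187} = \frac{1}{\left(- 11 \left(1 + 2 \left(-11\right)\right) \left(-54\right) + 76\right) - 84187} = \frac{1}{\left(- 11 \left(1 - 22\right) \left(-54\right) + 76\right) - 84187} = \frac{1}{\left(\left(-11\right) \left(-21\right) \left(-54\right) + 76\right) - 84187} = \frac{1}{\left(231 \left(-54\right) + 76\right) - 84187} = \frac{1}{\left(-12474 + 76\right) - 84187} = \frac{1}{-12398 - 84187} = \frac{1}{-96585} = - \frac{1}{96585}$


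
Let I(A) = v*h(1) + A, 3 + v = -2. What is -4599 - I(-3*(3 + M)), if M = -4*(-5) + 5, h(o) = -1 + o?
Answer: -4515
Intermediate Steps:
v = -5 (v = -3 - 2 = -5)
M = 25 (M = 20 + 5 = 25)
I(A) = A (I(A) = -5*(-1 + 1) + A = -5*0 + A = 0 + A = A)
-4599 - I(-3*(3 + M)) = -4599 - (-3)*(3 + 25) = -4599 - (-3)*28 = -4599 - 1*(-84) = -4599 + 84 = -4515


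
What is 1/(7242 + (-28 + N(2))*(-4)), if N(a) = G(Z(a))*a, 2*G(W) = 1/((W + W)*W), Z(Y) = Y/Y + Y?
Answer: 9/66184 ≈ 0.00013598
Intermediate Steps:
Z(Y) = 1 + Y
G(W) = 1/(4*W²) (G(W) = (1/((W + W)*W))/2 = (1/(((2*W))*W))/2 = ((1/(2*W))/W)/2 = (1/(2*W²))/2 = 1/(4*W²))
N(a) = a/(4*(1 + a)²) (N(a) = (1/(4*(1 + a)²))*a = a/(4*(1 + a)²))
1/(7242 + (-28 + N(2))*(-4)) = 1/(7242 + (-28 + (¼)*2/(1 + 2)²)*(-4)) = 1/(7242 + (-28 + (¼)*2/3²)*(-4)) = 1/(7242 + (-28 + (¼)*2*(⅑))*(-4)) = 1/(7242 + (-28 + 1/18)*(-4)) = 1/(7242 - 503/18*(-4)) = 1/(7242 + 1006/9) = 1/(66184/9) = 9/66184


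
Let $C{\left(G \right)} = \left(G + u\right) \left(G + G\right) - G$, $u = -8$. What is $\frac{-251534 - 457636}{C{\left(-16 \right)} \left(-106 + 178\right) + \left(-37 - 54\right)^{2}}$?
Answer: $- \frac{101310}{9247} \approx -10.956$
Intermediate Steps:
$C{\left(G \right)} = - G + 2 G \left(-8 + G\right)$ ($C{\left(G \right)} = \left(G - 8\right) \left(G + G\right) - G = \left(-8 + G\right) 2 G - G = 2 G \left(-8 + G\right) - G = - G + 2 G \left(-8 + G\right)$)
$\frac{-251534 - 457636}{C{\left(-16 \right)} \left(-106 + 178\right) + \left(-37 - 54\right)^{2}} = \frac{-251534 - 457636}{- 16 \left(-17 + 2 \left(-16\right)\right) \left(-106 + 178\right) + \left(-37 - 54\right)^{2}} = - \frac{709170}{- 16 \left(-17 - 32\right) 72 + \left(-91\right)^{2}} = - \frac{709170}{\left(-16\right) \left(-49\right) 72 + 8281} = - \frac{709170}{784 \cdot 72 + 8281} = - \frac{709170}{56448 + 8281} = - \frac{709170}{64729} = \left(-709170\right) \frac{1}{64729} = - \frac{101310}{9247}$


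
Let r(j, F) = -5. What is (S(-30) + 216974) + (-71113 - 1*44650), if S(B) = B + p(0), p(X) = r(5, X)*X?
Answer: 101181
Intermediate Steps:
p(X) = -5*X
S(B) = B (S(B) = B - 5*0 = B + 0 = B)
(S(-30) + 216974) + (-71113 - 1*44650) = (-30 + 216974) + (-71113 - 1*44650) = 216944 + (-71113 - 44650) = 216944 - 115763 = 101181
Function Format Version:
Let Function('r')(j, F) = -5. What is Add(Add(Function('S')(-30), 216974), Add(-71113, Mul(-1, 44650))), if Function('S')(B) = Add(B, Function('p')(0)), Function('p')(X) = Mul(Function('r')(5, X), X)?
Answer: 101181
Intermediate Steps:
Function('p')(X) = Mul(-5, X)
Function('S')(B) = B (Function('S')(B) = Add(B, Mul(-5, 0)) = Add(B, 0) = B)
Add(Add(Function('S')(-30), 216974), Add(-71113, Mul(-1, 44650))) = Add(Add(-30, 216974), Add(-71113, Mul(-1, 44650))) = Add(216944, Add(-71113, -44650)) = Add(216944, -115763) = 101181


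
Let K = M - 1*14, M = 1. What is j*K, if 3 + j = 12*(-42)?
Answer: 6591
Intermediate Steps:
j = -507 (j = -3 + 12*(-42) = -3 - 504 = -507)
K = -13 (K = 1 - 1*14 = 1 - 14 = -13)
j*K = -507*(-13) = 6591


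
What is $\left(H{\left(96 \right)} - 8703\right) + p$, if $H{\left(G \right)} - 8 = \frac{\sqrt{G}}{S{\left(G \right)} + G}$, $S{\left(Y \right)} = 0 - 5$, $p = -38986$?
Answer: $-47681 + \frac{4 \sqrt{6}}{91} \approx -47681.0$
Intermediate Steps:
$S{\left(Y \right)} = -5$
$H{\left(G \right)} = 8 + \frac{\sqrt{G}}{-5 + G}$
$\left(H{\left(96 \right)} - 8703\right) + p = \left(\frac{-40 + \sqrt{96} + 8 \cdot 96}{-5 + 96} - 8703\right) - 38986 = \left(\frac{-40 + 4 \sqrt{6} + 768}{91} - 8703\right) - 38986 = \left(\frac{728 + 4 \sqrt{6}}{91} - 8703\right) - 38986 = \left(\left(8 + \frac{4 \sqrt{6}}{91}\right) - 8703\right) - 38986 = \left(-8695 + \frac{4 \sqrt{6}}{91}\right) - 38986 = -47681 + \frac{4 \sqrt{6}}{91}$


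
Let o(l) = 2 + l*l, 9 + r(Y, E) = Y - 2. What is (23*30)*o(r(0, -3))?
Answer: 84870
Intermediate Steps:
r(Y, E) = -11 + Y (r(Y, E) = -9 + (Y - 2) = -9 + (-2 + Y) = -11 + Y)
o(l) = 2 + l²
(23*30)*o(r(0, -3)) = (23*30)*(2 + (-11 + 0)²) = 690*(2 + (-11)²) = 690*(2 + 121) = 690*123 = 84870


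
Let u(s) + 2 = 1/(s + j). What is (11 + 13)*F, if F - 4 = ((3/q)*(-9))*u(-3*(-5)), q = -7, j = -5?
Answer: -2796/35 ≈ -79.886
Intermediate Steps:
u(s) = -2 + 1/(-5 + s) (u(s) = -2 + 1/(s - 5) = -2 + 1/(-5 + s))
F = -233/70 (F = 4 + ((3/(-7))*(-9))*((11 - (-6)*(-5))/(-5 - 3*(-5))) = 4 + ((3*(-⅐))*(-9))*((11 - 2*15)/(-5 + 15)) = 4 + (-3/7*(-9))*((11 - 30)/10) = 4 + 27*((⅒)*(-19))/7 = 4 + (27/7)*(-19/10) = 4 - 513/70 = -233/70 ≈ -3.3286)
(11 + 13)*F = (11 + 13)*(-233/70) = 24*(-233/70) = -2796/35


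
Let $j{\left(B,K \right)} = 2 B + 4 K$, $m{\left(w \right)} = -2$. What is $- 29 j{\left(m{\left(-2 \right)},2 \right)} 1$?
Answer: $-116$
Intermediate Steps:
$- 29 j{\left(m{\left(-2 \right)},2 \right)} 1 = - 29 \left(2 \left(-2\right) + 4 \cdot 2\right) 1 = - 29 \left(-4 + 8\right) 1 = \left(-29\right) 4 \cdot 1 = \left(-116\right) 1 = -116$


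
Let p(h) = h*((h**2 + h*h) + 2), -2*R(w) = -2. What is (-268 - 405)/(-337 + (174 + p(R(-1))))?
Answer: 673/159 ≈ 4.2327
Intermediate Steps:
R(w) = 1 (R(w) = -1/2*(-2) = 1)
p(h) = h*(2 + 2*h**2) (p(h) = h*((h**2 + h**2) + 2) = h*(2*h**2 + 2) = h*(2 + 2*h**2))
(-268 - 405)/(-337 + (174 + p(R(-1)))) = (-268 - 405)/(-337 + (174 + 2*1*(1 + 1**2))) = -673/(-337 + (174 + 2*1*(1 + 1))) = -673/(-337 + (174 + 2*1*2)) = -673/(-337 + (174 + 4)) = -673/(-337 + 178) = -673/(-159) = -673*(-1/159) = 673/159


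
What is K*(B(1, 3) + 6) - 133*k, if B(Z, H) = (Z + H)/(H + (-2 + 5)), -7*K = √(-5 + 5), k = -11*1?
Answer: 1463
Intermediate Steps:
k = -11
K = 0 (K = -√(-5 + 5)/7 = -√0/7 = -⅐*0 = 0)
B(Z, H) = (H + Z)/(3 + H) (B(Z, H) = (H + Z)/(H + 3) = (H + Z)/(3 + H))
K*(B(1, 3) + 6) - 133*k = 0*((3 + 1)/(3 + 3) + 6) - 133*(-11) = 0*(4/6 + 6) + 1463 = 0*((⅙)*4 + 6) + 1463 = 0*(⅔ + 6) + 1463 = 0*(20/3) + 1463 = 0 + 1463 = 1463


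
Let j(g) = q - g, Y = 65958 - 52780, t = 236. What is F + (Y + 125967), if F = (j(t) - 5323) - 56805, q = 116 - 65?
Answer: 76832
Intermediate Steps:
q = 51
Y = 13178
j(g) = 51 - g
F = -62313 (F = ((51 - 1*236) - 5323) - 56805 = ((51 - 236) - 5323) - 56805 = (-185 - 5323) - 56805 = -5508 - 56805 = -62313)
F + (Y + 125967) = -62313 + (13178 + 125967) = -62313 + 139145 = 76832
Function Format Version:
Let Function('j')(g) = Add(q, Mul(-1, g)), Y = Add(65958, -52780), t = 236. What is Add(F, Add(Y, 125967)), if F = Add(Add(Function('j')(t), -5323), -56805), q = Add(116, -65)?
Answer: 76832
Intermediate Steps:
q = 51
Y = 13178
Function('j')(g) = Add(51, Mul(-1, g))
F = -62313 (F = Add(Add(Add(51, Mul(-1, 236)), -5323), -56805) = Add(Add(Add(51, -236), -5323), -56805) = Add(Add(-185, -5323), -56805) = Add(-5508, -56805) = -62313)
Add(F, Add(Y, 125967)) = Add(-62313, Add(13178, 125967)) = Add(-62313, 139145) = 76832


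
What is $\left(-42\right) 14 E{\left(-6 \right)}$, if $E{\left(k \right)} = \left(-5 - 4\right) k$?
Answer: $-31752$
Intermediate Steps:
$E{\left(k \right)} = - 9 k$
$\left(-42\right) 14 E{\left(-6 \right)} = \left(-42\right) 14 \left(\left(-9\right) \left(-6\right)\right) = \left(-588\right) 54 = -31752$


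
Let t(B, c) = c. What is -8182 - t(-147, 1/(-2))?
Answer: -16363/2 ≈ -8181.5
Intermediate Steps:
-8182 - t(-147, 1/(-2)) = -8182 - 1/(-2) = -8182 - 1*(-½) = -8182 + ½ = -16363/2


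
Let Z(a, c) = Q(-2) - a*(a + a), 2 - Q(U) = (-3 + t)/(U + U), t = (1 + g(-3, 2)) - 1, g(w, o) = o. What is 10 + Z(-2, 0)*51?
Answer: -1235/4 ≈ -308.75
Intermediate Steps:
t = 2 (t = (1 + 2) - 1 = 3 - 1 = 2)
Q(U) = 2 + 1/(2*U) (Q(U) = 2 - (-3 + 2)/(U + U) = 2 - (-1)/(2*U) = 2 + 1/(2*U))
Z(a, c) = 7/4 - 2*a**2 (Z(a, c) = (2 + (1/2)/(-2)) - a*(a + a) = (2 + (1/2)*(-1/2)) - a*2*a = (2 - 1/4) - 2*a**2 = 7/4 - 2*a**2)
10 + Z(-2, 0)*51 = 10 + (7/4 - 2*(-2)**2)*51 = 10 + (7/4 - 2*4)*51 = 10 + (7/4 - 8)*51 = 10 - 25/4*51 = 10 - 1275/4 = -1235/4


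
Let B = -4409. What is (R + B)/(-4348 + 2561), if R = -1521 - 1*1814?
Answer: 7744/1787 ≈ 4.3335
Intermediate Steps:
R = -3335 (R = -1521 - 1814 = -3335)
(R + B)/(-4348 + 2561) = (-3335 - 4409)/(-4348 + 2561) = -7744/(-1787) = -7744*(-1/1787) = 7744/1787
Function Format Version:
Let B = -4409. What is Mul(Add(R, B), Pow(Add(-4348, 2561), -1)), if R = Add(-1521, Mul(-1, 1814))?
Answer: Rational(7744, 1787) ≈ 4.3335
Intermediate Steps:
R = -3335 (R = Add(-1521, -1814) = -3335)
Mul(Add(R, B), Pow(Add(-4348, 2561), -1)) = Mul(Add(-3335, -4409), Pow(Add(-4348, 2561), -1)) = Mul(-7744, Pow(-1787, -1)) = Mul(-7744, Rational(-1, 1787)) = Rational(7744, 1787)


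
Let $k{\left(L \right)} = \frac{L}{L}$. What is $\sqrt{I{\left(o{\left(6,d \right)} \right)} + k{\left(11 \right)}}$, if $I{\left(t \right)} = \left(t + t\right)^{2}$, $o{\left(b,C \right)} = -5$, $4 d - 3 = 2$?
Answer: $\sqrt{101} \approx 10.05$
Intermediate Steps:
$d = \frac{5}{4}$ ($d = \frac{3}{4} + \frac{1}{4} \cdot 2 = \frac{3}{4} + \frac{1}{2} = \frac{5}{4} \approx 1.25$)
$k{\left(L \right)} = 1$
$I{\left(t \right)} = 4 t^{2}$ ($I{\left(t \right)} = \left(2 t\right)^{2} = 4 t^{2}$)
$\sqrt{I{\left(o{\left(6,d \right)} \right)} + k{\left(11 \right)}} = \sqrt{4 \left(-5\right)^{2} + 1} = \sqrt{4 \cdot 25 + 1} = \sqrt{100 + 1} = \sqrt{101}$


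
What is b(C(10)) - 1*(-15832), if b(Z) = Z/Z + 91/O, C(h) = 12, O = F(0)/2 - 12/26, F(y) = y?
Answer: 93815/6 ≈ 15636.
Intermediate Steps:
O = -6/13 (O = 0/2 - 12/26 = 0*(½) - 12*1/26 = 0 - 6/13 = -6/13 ≈ -0.46154)
b(Z) = -1177/6 (b(Z) = Z/Z + 91/(-6/13) = 1 + 91*(-13/6) = 1 - 1183/6 = -1177/6)
b(C(10)) - 1*(-15832) = -1177/6 - 1*(-15832) = -1177/6 + 15832 = 93815/6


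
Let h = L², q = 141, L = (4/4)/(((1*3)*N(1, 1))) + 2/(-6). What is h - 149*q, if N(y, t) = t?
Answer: -21009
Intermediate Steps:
L = 0 (L = (4/4)/(((1*3)*1)) + 2/(-6) = (4*(¼))/((3*1)) + 2*(-⅙) = 1/3 - ⅓ = 1*(⅓) - ⅓ = ⅓ - ⅓ = 0)
h = 0 (h = 0² = 0)
h - 149*q = 0 - 149*141 = 0 - 21009 = -21009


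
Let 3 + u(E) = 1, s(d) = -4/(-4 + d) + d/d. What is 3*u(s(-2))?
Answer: -6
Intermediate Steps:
s(d) = 1 - 4/(-4 + d) (s(d) = -4/(-4 + d) + 1 = 1 - 4/(-4 + d))
u(E) = -2 (u(E) = -3 + 1 = -2)
3*u(s(-2)) = 3*(-2) = -6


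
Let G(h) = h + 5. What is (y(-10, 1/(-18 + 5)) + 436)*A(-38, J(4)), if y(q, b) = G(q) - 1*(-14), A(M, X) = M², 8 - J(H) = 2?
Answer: 642580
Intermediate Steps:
J(H) = 6 (J(H) = 8 - 1*2 = 8 - 2 = 6)
G(h) = 5 + h
y(q, b) = 19 + q (y(q, b) = (5 + q) - 1*(-14) = (5 + q) + 14 = 19 + q)
(y(-10, 1/(-18 + 5)) + 436)*A(-38, J(4)) = ((19 - 10) + 436)*(-38)² = (9 + 436)*1444 = 445*1444 = 642580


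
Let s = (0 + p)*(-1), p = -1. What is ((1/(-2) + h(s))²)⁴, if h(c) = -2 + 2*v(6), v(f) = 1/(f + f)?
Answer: 5764801/6561 ≈ 878.65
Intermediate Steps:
s = 1 (s = (0 - 1)*(-1) = -1*(-1) = 1)
v(f) = 1/(2*f)
h(c) = -11/6 (h(c) = -2 + 2*((½)/6) = -2 + 2*((½)*(⅙)) = -2 + 2*(1/12) = -2 + ⅙ = -11/6)
((1/(-2) + h(s))²)⁴ = ((1/(-2) - 11/6)²)⁴ = ((-½ - 11/6)²)⁴ = ((-7/3)²)⁴ = (49/9)⁴ = 5764801/6561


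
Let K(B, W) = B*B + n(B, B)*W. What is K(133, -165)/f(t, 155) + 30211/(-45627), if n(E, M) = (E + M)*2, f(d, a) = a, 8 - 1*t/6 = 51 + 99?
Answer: -103313702/228135 ≈ -452.86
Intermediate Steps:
t = -852 (t = 48 - 6*(51 + 99) = 48 - 6*150 = 48 - 900 = -852)
n(E, M) = 2*E + 2*M
K(B, W) = B² + 4*B*W (K(B, W) = B*B + (2*B + 2*B)*W = B² + (4*B)*W = B² + 4*B*W)
K(133, -165)/f(t, 155) + 30211/(-45627) = (133*(133 + 4*(-165)))/155 + 30211/(-45627) = (133*(133 - 660))*(1/155) + 30211*(-1/45627) = (133*(-527))*(1/155) - 30211/45627 = -70091*1/155 - 30211/45627 = -2261/5 - 30211/45627 = -103313702/228135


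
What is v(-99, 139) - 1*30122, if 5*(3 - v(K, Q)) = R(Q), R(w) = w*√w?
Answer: -30119 - 139*√139/5 ≈ -30447.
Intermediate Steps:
R(w) = w^(3/2)
v(K, Q) = 3 - Q^(3/2)/5
v(-99, 139) - 1*30122 = (3 - 139*√139/5) - 1*30122 = (3 - 139*√139/5) - 30122 = -30119 - 139*√139/5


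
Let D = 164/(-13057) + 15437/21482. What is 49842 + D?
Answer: 13980404242969/280490474 ≈ 49843.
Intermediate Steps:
D = 198037861/280490474 (D = 164*(-1/13057) + 15437*(1/21482) = -164/13057 + 15437/21482 = 198037861/280490474 ≈ 0.70604)
49842 + D = 49842 + 198037861/280490474 = 13980404242969/280490474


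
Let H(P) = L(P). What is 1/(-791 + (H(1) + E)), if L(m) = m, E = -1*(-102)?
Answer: -1/688 ≈ -0.0014535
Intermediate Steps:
E = 102
H(P) = P
1/(-791 + (H(1) + E)) = 1/(-791 + (1 + 102)) = 1/(-791 + 103) = 1/(-688) = -1/688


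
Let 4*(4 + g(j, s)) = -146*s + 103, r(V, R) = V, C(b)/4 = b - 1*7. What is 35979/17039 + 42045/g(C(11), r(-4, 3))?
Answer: 262705539/1039379 ≈ 252.75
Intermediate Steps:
C(b) = -28 + 4*b (C(b) = 4*(b - 1*7) = 4*(b - 7) = 4*(-7 + b) = -28 + 4*b)
g(j, s) = 87/4 - 73*s/2 (g(j, s) = -4 + (-146*s + 103)/4 = -4 + (103 - 146*s)/4 = -4 + (103/4 - 73*s/2) = 87/4 - 73*s/2)
35979/17039 + 42045/g(C(11), r(-4, 3)) = 35979/17039 + 42045/(87/4 - 73/2*(-4)) = 35979*(1/17039) + 42045/(87/4 + 146) = 35979/17039 + 42045/(671/4) = 35979/17039 + 42045*(4/671) = 35979/17039 + 168180/671 = 262705539/1039379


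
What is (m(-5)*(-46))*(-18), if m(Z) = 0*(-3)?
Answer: 0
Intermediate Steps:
m(Z) = 0
(m(-5)*(-46))*(-18) = (0*(-46))*(-18) = 0*(-18) = 0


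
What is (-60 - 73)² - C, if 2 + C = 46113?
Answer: -28422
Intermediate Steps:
C = 46111 (C = -2 + 46113 = 46111)
(-60 - 73)² - C = (-60 - 73)² - 1*46111 = (-133)² - 46111 = 17689 - 46111 = -28422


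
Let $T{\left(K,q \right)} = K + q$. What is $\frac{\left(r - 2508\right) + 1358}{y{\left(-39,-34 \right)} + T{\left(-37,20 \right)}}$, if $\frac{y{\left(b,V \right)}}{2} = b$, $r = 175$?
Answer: $\frac{195}{19} \approx 10.263$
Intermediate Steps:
$y{\left(b,V \right)} = 2 b$
$\frac{\left(r - 2508\right) + 1358}{y{\left(-39,-34 \right)} + T{\left(-37,20 \right)}} = \frac{\left(175 - 2508\right) + 1358}{2 \left(-39\right) + \left(-37 + 20\right)} = \frac{\left(175 - 2508\right) + 1358}{-78 - 17} = \frac{-2333 + 1358}{-95} = \left(-975\right) \left(- \frac{1}{95}\right) = \frac{195}{19}$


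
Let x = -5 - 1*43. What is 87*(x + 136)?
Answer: 7656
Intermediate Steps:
x = -48 (x = -5 - 43 = -48)
87*(x + 136) = 87*(-48 + 136) = 87*88 = 7656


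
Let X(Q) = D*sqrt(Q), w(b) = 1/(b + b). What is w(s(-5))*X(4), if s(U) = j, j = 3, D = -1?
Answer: -1/3 ≈ -0.33333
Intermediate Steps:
s(U) = 3
w(b) = 1/(2*b)
X(Q) = -sqrt(Q)
w(s(-5))*X(4) = ((1/2)/3)*(-sqrt(4)) = ((1/2)*(1/3))*(-1*2) = (1/6)*(-2) = -1/3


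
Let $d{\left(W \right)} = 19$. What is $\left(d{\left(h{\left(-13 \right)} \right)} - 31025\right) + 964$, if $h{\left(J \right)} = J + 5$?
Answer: $-30042$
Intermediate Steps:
$h{\left(J \right)} = 5 + J$
$\left(d{\left(h{\left(-13 \right)} \right)} - 31025\right) + 964 = \left(19 - 31025\right) + 964 = -31006 + 964 = -30042$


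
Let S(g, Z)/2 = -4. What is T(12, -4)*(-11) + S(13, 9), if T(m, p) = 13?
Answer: -151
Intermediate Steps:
S(g, Z) = -8 (S(g, Z) = 2*(-4) = -8)
T(12, -4)*(-11) + S(13, 9) = 13*(-11) - 8 = -143 - 8 = -151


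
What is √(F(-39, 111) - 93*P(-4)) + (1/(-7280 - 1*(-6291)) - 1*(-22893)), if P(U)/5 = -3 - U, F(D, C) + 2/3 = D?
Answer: 22641176/989 + I*√4542/3 ≈ 22893.0 + 22.465*I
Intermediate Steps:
F(D, C) = -⅔ + D
P(U) = -15 - 5*U (P(U) = 5*(-3 - U) = -15 - 5*U)
√(F(-39, 111) - 93*P(-4)) + (1/(-7280 - 1*(-6291)) - 1*(-22893)) = √((-⅔ - 39) - 93*(-15 - 5*(-4))) + (1/(-7280 - 1*(-6291)) - 1*(-22893)) = √(-119/3 - 93*(-15 + 20)) + (1/(-7280 + 6291) + 22893) = √(-119/3 - 93*5) + (1/(-989) + 22893) = √(-119/3 - 465) + (-1/989 + 22893) = √(-1514/3) + 22641176/989 = I*√4542/3 + 22641176/989 = 22641176/989 + I*√4542/3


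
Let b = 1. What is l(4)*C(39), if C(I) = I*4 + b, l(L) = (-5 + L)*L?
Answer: -628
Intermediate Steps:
l(L) = L*(-5 + L)
C(I) = 1 + 4*I (C(I) = I*4 + 1 = 4*I + 1 = 1 + 4*I)
l(4)*C(39) = (4*(-5 + 4))*(1 + 4*39) = (4*(-1))*(1 + 156) = -4*157 = -628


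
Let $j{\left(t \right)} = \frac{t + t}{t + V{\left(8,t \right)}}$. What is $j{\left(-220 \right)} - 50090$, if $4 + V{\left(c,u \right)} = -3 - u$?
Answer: $- \frac{350190}{7} \approx -50027.0$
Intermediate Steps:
$V{\left(c,u \right)} = -7 - u$ ($V{\left(c,u \right)} = -4 - \left(3 + u\right) = -7 - u$)
$j{\left(t \right)} = - \frac{2 t}{7}$ ($j{\left(t \right)} = \frac{t + t}{t - \left(7 + t\right)} = \frac{2 t}{-7} = 2 t \left(- \frac{1}{7}\right) = - \frac{2 t}{7}$)
$j{\left(-220 \right)} - 50090 = \left(- \frac{2}{7}\right) \left(-220\right) - 50090 = \frac{440}{7} - 50090 = - \frac{350190}{7}$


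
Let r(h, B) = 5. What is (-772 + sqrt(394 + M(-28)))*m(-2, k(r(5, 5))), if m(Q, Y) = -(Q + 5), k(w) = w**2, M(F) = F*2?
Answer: 2316 - 39*sqrt(2) ≈ 2260.8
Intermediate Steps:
M(F) = 2*F
m(Q, Y) = -5 - Q (m(Q, Y) = -(5 + Q) = -5 - Q)
(-772 + sqrt(394 + M(-28)))*m(-2, k(r(5, 5))) = (-772 + sqrt(394 + 2*(-28)))*(-5 - 1*(-2)) = (-772 + sqrt(394 - 56))*(-5 + 2) = (-772 + sqrt(338))*(-3) = (-772 + 13*sqrt(2))*(-3) = 2316 - 39*sqrt(2)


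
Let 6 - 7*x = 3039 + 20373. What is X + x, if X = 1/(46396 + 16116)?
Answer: -1463155865/437584 ≈ -3343.7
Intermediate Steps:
X = 1/62512 ≈ 1.5997e-5
x = -23406/7 (x = 6/7 - (3039 + 20373)/7 = 6/7 - ⅐*23412 = 6/7 - 23412/7 = -23406/7 ≈ -3343.7)
X + x = 1/62512 - 23406/7 = -1463155865/437584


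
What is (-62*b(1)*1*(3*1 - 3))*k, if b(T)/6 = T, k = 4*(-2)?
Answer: 0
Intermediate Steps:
k = -8
b(T) = 6*T
(-62*b(1)*1*(3*1 - 3))*k = -62*(6*1)*1*(3*1 - 3)*(-8) = -62*6*1*(3 - 3)*(-8) = -372*0*(-8) = -62*0*(-8) = 0*(-8) = 0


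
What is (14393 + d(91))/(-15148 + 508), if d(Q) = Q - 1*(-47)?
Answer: -14531/14640 ≈ -0.99255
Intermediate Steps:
d(Q) = 47 + Q (d(Q) = Q + 47 = 47 + Q)
(14393 + d(91))/(-15148 + 508) = (14393 + (47 + 91))/(-15148 + 508) = (14393 + 138)/(-14640) = 14531*(-1/14640) = -14531/14640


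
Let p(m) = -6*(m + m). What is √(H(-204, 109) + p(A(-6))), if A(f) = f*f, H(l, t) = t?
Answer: I*√323 ≈ 17.972*I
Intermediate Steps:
A(f) = f²
p(m) = -12*m
√(H(-204, 109) + p(A(-6))) = √(109 - 12*(-6)²) = √(109 - 12*36) = √(109 - 432) = √(-323) = I*√323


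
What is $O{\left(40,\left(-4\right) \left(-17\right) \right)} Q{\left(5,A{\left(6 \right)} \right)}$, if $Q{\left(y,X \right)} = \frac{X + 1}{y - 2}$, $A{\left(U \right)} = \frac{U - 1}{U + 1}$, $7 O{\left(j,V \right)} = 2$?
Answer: $\frac{8}{49} \approx 0.16327$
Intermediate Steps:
$O{\left(j,V \right)} = \frac{2}{7}$ ($O{\left(j,V \right)} = \frac{1}{7} \cdot 2 = \frac{2}{7}$)
$A{\left(U \right)} = \frac{-1 + U}{1 + U}$
$Q{\left(y,X \right)} = \frac{1 + X}{-2 + y}$
$O{\left(40,\left(-4\right) \left(-17\right) \right)} Q{\left(5,A{\left(6 \right)} \right)} = \frac{2 \frac{1 + \frac{-1 + 6}{1 + 6}}{-2 + 5}}{7} = \frac{2 \frac{1 + \frac{1}{7} \cdot 5}{3}}{7} = \frac{2 \frac{1 + \frac{5}{7}}{3}}{7} = \frac{2 \cdot \frac{1}{3} \cdot \frac{12}{7}}{7} = \frac{2}{7} \cdot \frac{4}{7} = \frac{8}{49}$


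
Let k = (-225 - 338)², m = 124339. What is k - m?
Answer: 192630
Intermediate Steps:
k = 316969 (k = (-563)² = 316969)
k - m = 316969 - 1*124339 = 316969 - 124339 = 192630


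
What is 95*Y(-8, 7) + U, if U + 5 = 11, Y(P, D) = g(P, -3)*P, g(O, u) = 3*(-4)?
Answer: 9126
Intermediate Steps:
g(O, u) = -12
Y(P, D) = -12*P
U = 6 (U = -5 + 11 = 6)
95*Y(-8, 7) + U = 95*(-12*(-8)) + 6 = 95*96 + 6 = 9120 + 6 = 9126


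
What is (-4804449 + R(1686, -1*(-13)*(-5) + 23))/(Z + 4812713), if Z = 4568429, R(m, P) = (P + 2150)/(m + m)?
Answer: -2025074990/3954151353 ≈ -0.51214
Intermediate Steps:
R(m, P) = (2150 + P)/(2*m) (R(m, P) = (2150 + P)/((2*m)) = (2150 + P)*(1/(2*m)) = (2150 + P)/(2*m))
(-4804449 + R(1686, -1*(-13)*(-5) + 23))/(Z + 4812713) = (-4804449 + (½)*(2150 + (-1*(-13)*(-5) + 23))/1686)/(4568429 + 4812713) = (-4804449 + (½)*(1/1686)*(2150 + (13*(-5) + 23)))/9381142 = (-4804449 + (½)*(1/1686)*(2150 + (-65 + 23)))*(1/9381142) = (-4804449 + (½)*(1/1686)*(2150 - 42))*(1/9381142) = (-4804449 + (½)*(1/1686)*2108)*(1/9381142) = (-4804449 + 527/843)*(1/9381142) = -4050149980/843*1/9381142 = -2025074990/3954151353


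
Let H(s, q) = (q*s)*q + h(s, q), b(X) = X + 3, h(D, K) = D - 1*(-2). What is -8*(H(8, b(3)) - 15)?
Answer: -2264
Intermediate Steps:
h(D, K) = 2 + D (h(D, K) = D + 2 = 2 + D)
b(X) = 3 + X
H(s, q) = 2 + s + s*q² (H(s, q) = (q*s)*q + (2 + s) = s*q² + (2 + s) = 2 + s + s*q²)
-8*(H(8, b(3)) - 15) = -8*((2 + 8 + 8*(3 + 3)²) - 15) = -8*((2 + 8 + 8*6²) - 15) = -8*((2 + 8 + 8*36) - 15) = -8*((2 + 8 + 288) - 15) = -8*(298 - 15) = -8*283 = -2264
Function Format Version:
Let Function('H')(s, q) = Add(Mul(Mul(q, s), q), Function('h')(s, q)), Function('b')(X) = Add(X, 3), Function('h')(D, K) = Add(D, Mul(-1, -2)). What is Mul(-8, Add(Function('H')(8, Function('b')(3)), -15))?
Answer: -2264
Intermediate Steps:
Function('h')(D, K) = Add(2, D) (Function('h')(D, K) = Add(D, 2) = Add(2, D))
Function('b')(X) = Add(3, X)
Function('H')(s, q) = Add(2, s, Mul(s, Pow(q, 2))) (Function('H')(s, q) = Add(Mul(Mul(q, s), q), Add(2, s)) = Add(Mul(s, Pow(q, 2)), Add(2, s)) = Add(2, s, Mul(s, Pow(q, 2))))
Mul(-8, Add(Function('H')(8, Function('b')(3)), -15)) = Mul(-8, Add(Add(2, 8, Mul(8, Pow(Add(3, 3), 2))), -15)) = Mul(-8, Add(Add(2, 8, Mul(8, Pow(6, 2))), -15)) = Mul(-8, Add(Add(2, 8, Mul(8, 36)), -15)) = Mul(-8, Add(Add(2, 8, 288), -15)) = Mul(-8, Add(298, -15)) = Mul(-8, 283) = -2264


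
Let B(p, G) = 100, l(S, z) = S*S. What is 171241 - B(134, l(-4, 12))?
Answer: 171141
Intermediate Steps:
l(S, z) = S²
171241 - B(134, l(-4, 12)) = 171241 - 1*100 = 171241 - 100 = 171141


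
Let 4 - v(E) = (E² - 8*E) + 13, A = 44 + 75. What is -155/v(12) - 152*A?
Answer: -1030861/57 ≈ -18085.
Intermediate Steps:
A = 119
v(E) = -9 - E² + 8*E (v(E) = 4 - ((E² - 8*E) + 13) = 4 - (13 + E² - 8*E) = 4 + (-13 - E² + 8*E) = -9 - E² + 8*E)
-155/v(12) - 152*A = -155/(-9 - 1*12² + 8*12) - 152*119 = -155/(-9 - 1*144 + 96) - 18088 = -155/(-9 - 144 + 96) - 18088 = -155/(-57) - 18088 = -155*(-1/57) - 18088 = 155/57 - 18088 = -1030861/57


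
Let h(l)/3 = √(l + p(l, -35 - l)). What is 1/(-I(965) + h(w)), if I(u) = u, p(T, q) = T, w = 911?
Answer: -965/914827 - 3*√1822/914827 ≈ -0.0011948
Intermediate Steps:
h(l) = 3*√2*√l (h(l) = 3*√(l + l) = 3*√(2*l) = 3*(√2*√l) = 3*√2*√l)
1/(-I(965) + h(w)) = 1/(-1*965 + 3*√2*√911) = 1/(-965 + 3*√1822)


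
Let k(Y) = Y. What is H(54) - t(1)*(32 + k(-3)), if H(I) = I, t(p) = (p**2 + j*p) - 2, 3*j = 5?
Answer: 104/3 ≈ 34.667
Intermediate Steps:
j = 5/3 (j = (1/3)*5 = 5/3 ≈ 1.6667)
t(p) = -2 + p**2 + 5*p/3 (t(p) = (p**2 + 5*p/3) - 2 = -2 + p**2 + 5*p/3)
H(54) - t(1)*(32 + k(-3)) = 54 - (-2 + 1**2 + (5/3)*1)*(32 - 3) = 54 - (-2 + 1 + 5/3)*29 = 54 - 2*29/3 = 54 - 1*58/3 = 54 - 58/3 = 104/3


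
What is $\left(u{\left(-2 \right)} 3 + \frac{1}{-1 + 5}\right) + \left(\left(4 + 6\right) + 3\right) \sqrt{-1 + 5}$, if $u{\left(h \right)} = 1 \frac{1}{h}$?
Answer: $\frac{99}{4} \approx 24.75$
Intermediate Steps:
$u{\left(h \right)} = \frac{1}{h}$
$\left(u{\left(-2 \right)} 3 + \frac{1}{-1 + 5}\right) + \left(\left(4 + 6\right) + 3\right) \sqrt{-1 + 5} = \left(\frac{1}{-2} \cdot 3 + \frac{1}{-1 + 5}\right) + \left(\left(4 + 6\right) + 3\right) \sqrt{-1 + 5} = \left(\left(- \frac{1}{2}\right) 3 + \frac{1}{4}\right) + \left(10 + 3\right) \sqrt{4} = \left(- \frac{3}{2} + \frac{1}{4}\right) + 13 \cdot 2 = - \frac{5}{4} + 26 = \frac{99}{4}$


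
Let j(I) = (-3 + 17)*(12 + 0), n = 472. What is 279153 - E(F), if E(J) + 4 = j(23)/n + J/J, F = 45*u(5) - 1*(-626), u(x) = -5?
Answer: 16470183/59 ≈ 2.7916e+5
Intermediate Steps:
j(I) = 168 (j(I) = 14*12 = 168)
F = 401 (F = 45*(-5) - 1*(-626) = -225 + 626 = 401)
E(J) = -156/59 (E(J) = -4 + (168/472 + J/J) = -4 + (168*(1/472) + 1) = -4 + (21/59 + 1) = -4 + 80/59 = -156/59)
279153 - E(F) = 279153 - 1*(-156/59) = 279153 + 156/59 = 16470183/59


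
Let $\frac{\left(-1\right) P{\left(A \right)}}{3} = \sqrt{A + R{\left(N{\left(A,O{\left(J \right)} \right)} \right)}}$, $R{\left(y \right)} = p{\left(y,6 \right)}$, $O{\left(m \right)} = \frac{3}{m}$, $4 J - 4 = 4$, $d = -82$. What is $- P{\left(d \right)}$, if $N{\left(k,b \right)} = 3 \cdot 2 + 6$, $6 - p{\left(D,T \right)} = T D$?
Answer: $6 i \sqrt{37} \approx 36.497 i$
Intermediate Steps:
$J = 2$ ($J = 1 + \frac{1}{4} \cdot 4 = 1 + 1 = 2$)
$p{\left(D,T \right)} = 6 - D T$ ($p{\left(D,T \right)} = 6 - T D = 6 - D T$)
$N{\left(k,b \right)} = 12$ ($N{\left(k,b \right)} = 6 + 6 = 12$)
$R{\left(y \right)} = 6 - 6 y$ ($R{\left(y \right)} = 6 - y 6 = 6 - 6 y$)
$P{\left(A \right)} = - 3 \sqrt{-66 + A}$ ($P{\left(A \right)} = - 3 \sqrt{A + \left(6 - 72\right)} = - 3 \sqrt{A - 66} = - 3 \sqrt{-66 + A}$)
$- P{\left(d \right)} = - \left(-3\right) \sqrt{-66 - 82} = - \left(-3\right) \sqrt{-148} = - \left(-3\right) 2 i \sqrt{37} = - \left(-6\right) i \sqrt{37} = 6 i \sqrt{37}$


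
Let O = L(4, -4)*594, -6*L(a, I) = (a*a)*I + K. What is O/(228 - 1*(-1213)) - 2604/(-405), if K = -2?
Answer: 193898/17685 ≈ 10.964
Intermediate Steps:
L(a, I) = ⅓ - I*a²/6 (L(a, I) = -((a*a)*I - 2)/6 = -(a²*I - 2)/6 = -(I*a² - 2)/6 = -(-2 + I*a²)/6 = ⅓ - I*a²/6)
O = 6534 (O = (⅓ - ⅙*(-4)*4²)*594 = (⅓ - ⅙*(-4)*16)*594 = (⅓ + 32/3)*594 = 11*594 = 6534)
O/(228 - 1*(-1213)) - 2604/(-405) = 6534/(228 - 1*(-1213)) - 2604/(-405) = 6534/(228 + 1213) - 2604*(-1/405) = 6534/1441 + 868/135 = 6534*(1/1441) + 868/135 = 594/131 + 868/135 = 193898/17685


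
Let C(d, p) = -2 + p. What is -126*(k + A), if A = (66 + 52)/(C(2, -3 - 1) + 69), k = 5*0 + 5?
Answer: -866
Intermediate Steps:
k = 5 (k = 0 + 5 = 5)
A = 118/63 (A = (66 + 52)/((-2 + (-3 - 1)) + 69) = 118/((-2 - 4) + 69) = 118/(-6 + 69) = 118/63 ≈ 1.8730)
-126*(k + A) = -126*(5 + 118/63) = -126*433/63 = -866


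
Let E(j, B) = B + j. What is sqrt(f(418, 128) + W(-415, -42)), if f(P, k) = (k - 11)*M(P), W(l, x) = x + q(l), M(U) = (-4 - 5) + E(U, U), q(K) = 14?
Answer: sqrt(96731) ≈ 311.02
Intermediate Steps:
M(U) = -9 + 2*U (M(U) = (-4 - 5) + (U + U) = -9 + 2*U)
W(l, x) = 14 + x (W(l, x) = x + 14 = 14 + x)
f(P, k) = (-11 + k)*(-9 + 2*P) (f(P, k) = (k - 11)*(-9 + 2*P) = (-11 + k)*(-9 + 2*P))
sqrt(f(418, 128) + W(-415, -42)) = sqrt((-11 + 128)*(-9 + 2*418) + (14 - 42)) = sqrt(117*(-9 + 836) - 28) = sqrt(117*827 - 28) = sqrt(96759 - 28) = sqrt(96731)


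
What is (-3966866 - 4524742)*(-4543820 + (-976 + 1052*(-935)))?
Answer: 46945141532928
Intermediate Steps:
(-3966866 - 4524742)*(-4543820 + (-976 + 1052*(-935))) = -8491608*(-4543820 + (-976 - 983620)) = -8491608*(-4543820 - 984596) = -8491608*(-5528416) = 46945141532928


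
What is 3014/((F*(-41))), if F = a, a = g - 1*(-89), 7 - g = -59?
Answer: -3014/6355 ≈ -0.47427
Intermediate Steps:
g = 66 (g = 7 - 1*(-59) = 7 + 59 = 66)
a = 155 (a = 66 - 1*(-89) = 66 + 89 = 155)
F = 155
3014/((F*(-41))) = 3014/((155*(-41))) = 3014/(-6355) = 3014*(-1/6355) = -3014/6355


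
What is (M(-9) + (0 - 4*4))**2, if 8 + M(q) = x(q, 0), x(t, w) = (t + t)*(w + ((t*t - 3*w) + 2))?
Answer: 2304324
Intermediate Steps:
x(t, w) = 2*t*(2 + t**2 - 2*w) (x(t, w) = (2*t)*(w + ((t**2 - 3*w) + 2)) = (2*t)*(w + (2 + t**2 - 3*w)) = (2*t)*(2 + t**2 - 2*w) = 2*t*(2 + t**2 - 2*w))
M(q) = -8 + 2*q*(2 + q**2) (M(q) = -8 + 2*q*(2 + q**2 - 2*0) = -8 + 2*q*(2 + q**2 + 0) = -8 + 2*q*(2 + q**2))
(M(-9) + (0 - 4*4))**2 = ((-8 + 2*(-9)*(2 + (-9)**2)) + (0 - 4*4))**2 = ((-8 + 2*(-9)*(2 + 81)) + (0 - 16))**2 = ((-8 + 2*(-9)*83) - 16)**2 = ((-8 - 1494) - 16)**2 = (-1502 - 16)**2 = (-1518)**2 = 2304324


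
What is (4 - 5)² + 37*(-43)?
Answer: -1590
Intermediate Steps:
(4 - 5)² + 37*(-43) = (-1)² - 1591 = 1 - 1591 = -1590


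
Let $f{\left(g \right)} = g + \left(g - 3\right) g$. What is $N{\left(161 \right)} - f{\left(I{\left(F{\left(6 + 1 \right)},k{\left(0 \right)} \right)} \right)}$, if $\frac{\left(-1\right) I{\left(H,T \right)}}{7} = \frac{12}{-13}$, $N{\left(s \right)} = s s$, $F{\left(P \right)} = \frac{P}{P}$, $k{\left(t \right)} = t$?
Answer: $\frac{4375777}{169} \approx 25892.0$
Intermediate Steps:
$F{\left(P \right)} = 1$
$N{\left(s \right)} = s^{2}$
$I{\left(H,T \right)} = \frac{84}{13}$ ($I{\left(H,T \right)} = - 7 \frac{12}{-13} = - 7 \cdot 12 \left(- \frac{1}{13}\right) = \left(-7\right) \left(- \frac{12}{13}\right) = \frac{84}{13}$)
$f{\left(g \right)} = g + g \left(-3 + g\right)$ ($f{\left(g \right)} = g + \left(g - 3\right) g = g + \left(-3 + g\right) g = g + g \left(-3 + g\right)$)
$N{\left(161 \right)} - f{\left(I{\left(F{\left(6 + 1 \right)},k{\left(0 \right)} \right)} \right)} = 161^{2} - \frac{84 \left(-2 + \frac{84}{13}\right)}{13} = 25921 - \frac{84}{13} \cdot \frac{58}{13} = 25921 - \frac{4872}{169} = \frac{4375777}{169}$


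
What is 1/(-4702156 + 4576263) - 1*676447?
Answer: -85159942172/125893 ≈ -6.7645e+5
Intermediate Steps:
1/(-4702156 + 4576263) - 1*676447 = 1/(-125893) - 676447 = -1/125893 - 676447 = -85159942172/125893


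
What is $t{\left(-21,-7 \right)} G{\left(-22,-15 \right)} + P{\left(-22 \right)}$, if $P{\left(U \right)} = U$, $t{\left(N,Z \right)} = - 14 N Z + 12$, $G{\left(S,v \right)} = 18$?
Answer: $-36850$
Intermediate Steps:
$t{\left(N,Z \right)} = 12 - 14 N Z$ ($t{\left(N,Z \right)} = - 14 N Z + 12 = 12 - 14 N Z$)
$t{\left(-21,-7 \right)} G{\left(-22,-15 \right)} + P{\left(-22 \right)} = \left(12 - \left(-294\right) \left(-7\right)\right) 18 - 22 = \left(12 - 2058\right) 18 - 22 = \left(-2046\right) 18 - 22 = -36828 - 22 = -36850$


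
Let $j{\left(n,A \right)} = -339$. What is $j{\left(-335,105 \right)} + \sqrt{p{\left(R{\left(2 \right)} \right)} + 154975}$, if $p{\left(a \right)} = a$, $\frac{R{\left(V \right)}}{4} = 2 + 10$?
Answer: $-339 + \sqrt{155023} \approx 54.73$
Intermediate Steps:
$R{\left(V \right)} = 48$ ($R{\left(V \right)} = 4 \left(2 + 10\right) = 4 \cdot 12 = 48$)
$j{\left(-335,105 \right)} + \sqrt{p{\left(R{\left(2 \right)} \right)} + 154975} = -339 + \sqrt{48 + 154975} = -339 + \sqrt{155023}$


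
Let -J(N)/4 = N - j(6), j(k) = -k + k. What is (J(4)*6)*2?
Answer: -192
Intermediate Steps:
j(k) = 0
J(N) = -4*N (J(N) = -4*(N - 1*0) = -4*(N + 0) = -4*N)
(J(4)*6)*2 = (-4*4*6)*2 = -16*6*2 = -96*2 = -192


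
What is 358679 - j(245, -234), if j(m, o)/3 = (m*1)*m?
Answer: 178604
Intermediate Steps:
j(m, o) = 3*m² (j(m, o) = 3*((m*1)*m) = 3*(m*m) = 3*m²)
358679 - j(245, -234) = 358679 - 3*245² = 358679 - 3*60025 = 358679 - 1*180075 = 358679 - 180075 = 178604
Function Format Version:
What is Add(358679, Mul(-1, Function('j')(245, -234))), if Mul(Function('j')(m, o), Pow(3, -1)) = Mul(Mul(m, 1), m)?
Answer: 178604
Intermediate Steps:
Function('j')(m, o) = Mul(3, Pow(m, 2)) (Function('j')(m, o) = Mul(3, Mul(Mul(m, 1), m)) = Mul(3, Mul(m, m)) = Mul(3, Pow(m, 2)))
Add(358679, Mul(-1, Function('j')(245, -234))) = Add(358679, Mul(-1, Mul(3, Pow(245, 2)))) = Add(358679, Mul(-1, Mul(3, 60025))) = Add(358679, Mul(-1, 180075)) = Add(358679, -180075) = 178604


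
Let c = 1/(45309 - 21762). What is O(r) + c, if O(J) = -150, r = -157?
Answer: -3532049/23547 ≈ -150.00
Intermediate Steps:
c = 1/23547 ≈ 4.2468e-5
O(r) + c = -150 + 1/23547 = -3532049/23547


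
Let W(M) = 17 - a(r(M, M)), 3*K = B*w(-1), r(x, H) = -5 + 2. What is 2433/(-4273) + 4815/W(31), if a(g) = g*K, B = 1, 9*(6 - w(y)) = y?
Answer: 184664391/888784 ≈ 207.77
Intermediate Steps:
w(y) = 6 - y/9
r(x, H) = -3
K = 55/27 (K = (1*(6 - ⅑*(-1)))/3 = (1*(6 + ⅑))/3 = (1*(55/9))/3 = (⅓)*(55/9) = 55/27 ≈ 2.0370)
a(g) = 55*g/27 (a(g) = g*(55/27) = 55*g/27)
W(M) = 208/9 (W(M) = 17 - 55*(-3)/27 = 17 - 1*(-55/9) = 17 + 55/9 = 208/9)
2433/(-4273) + 4815/W(31) = 2433/(-4273) + 4815/(208/9) = 2433*(-1/4273) + 4815*(9/208) = -2433/4273 + 43335/208 = 184664391/888784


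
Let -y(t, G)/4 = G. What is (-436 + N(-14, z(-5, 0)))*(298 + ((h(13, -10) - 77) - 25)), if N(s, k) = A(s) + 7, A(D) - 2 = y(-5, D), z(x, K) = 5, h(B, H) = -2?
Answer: -71974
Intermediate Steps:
y(t, G) = -4*G
A(D) = 2 - 4*D
N(s, k) = 9 - 4*s (N(s, k) = (2 - 4*s) + 7 = 9 - 4*s)
(-436 + N(-14, z(-5, 0)))*(298 + ((h(13, -10) - 77) - 25)) = (-436 + (9 - 4*(-14)))*(298 + ((-2 - 77) - 25)) = (-436 + (9 + 56))*(298 + (-79 - 25)) = (-436 + 65)*(298 - 104) = -371*194 = -71974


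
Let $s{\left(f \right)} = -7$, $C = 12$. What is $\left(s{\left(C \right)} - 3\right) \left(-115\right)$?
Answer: $1150$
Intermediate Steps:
$\left(s{\left(C \right)} - 3\right) \left(-115\right) = \left(-7 - 3\right) \left(-115\right) = \left(-10\right) \left(-115\right) = 1150$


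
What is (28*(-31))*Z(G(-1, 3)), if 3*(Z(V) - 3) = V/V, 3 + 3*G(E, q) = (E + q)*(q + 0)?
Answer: -8680/3 ≈ -2893.3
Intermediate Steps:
G(E, q) = -1 + q*(E + q)/3 (G(E, q) = -1 + ((E + q)*(q + 0))/3 = -1 + ((E + q)*q)/3 = -1 + (q*(E + q))/3 = -1 + q*(E + q)/3)
Z(V) = 10/3 (Z(V) = 3 + (V/V)/3 = 3 + (⅓)*1 = 3 + ⅓ = 10/3)
(28*(-31))*Z(G(-1, 3)) = (28*(-31))*(10/3) = -868*10/3 = -8680/3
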